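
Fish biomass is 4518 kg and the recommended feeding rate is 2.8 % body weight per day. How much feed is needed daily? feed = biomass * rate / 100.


Feeding rate fraction = 2.8% / 100 = 0.028
Daily feed = 4518 kg * 0.028 = 126.504 kg/day

126.504 kg/day


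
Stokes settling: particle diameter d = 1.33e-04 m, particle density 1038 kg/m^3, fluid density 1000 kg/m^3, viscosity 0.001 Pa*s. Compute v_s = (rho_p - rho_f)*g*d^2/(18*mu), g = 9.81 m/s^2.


Density difference: rho_p - rho_f = 1038 - 1000 = 38 kg/m^3
d^2 = (1.33e-04)^2 = 1.7689e-08 m^2
Numerator = (rho_p - rho_f) * g * d^2 = 38 * 9.81 * 1.7689e-08 = 6.5941054e-06
Denominator = 18 * mu = 18 * 0.001 = 0.018
v_s = 6.5941054e-06 / 0.018 = 3.66339e-04 m/s
Check: Re = rho_f * v_s * d / mu = 1000 * 3.66339e-04 * 1.33e-04 / 0.001 = 0.0487 < 1, so Stokes' law applies.

3.66339e-04 m/s


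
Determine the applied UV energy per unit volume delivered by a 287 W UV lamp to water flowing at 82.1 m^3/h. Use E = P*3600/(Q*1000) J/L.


Energy delivered per hour = 287 W * 3600 s = 1033200 J/h
Volume treated per hour = 82.1 m^3/h * 1000 = 82100 L/h
dose = 1033200 / 82100 = 12.5847 J/L

12.5847 J/L


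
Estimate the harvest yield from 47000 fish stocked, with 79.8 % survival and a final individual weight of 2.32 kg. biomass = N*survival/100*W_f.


Survivors = 47000 * 79.8/100 = 37506 fish
Harvest biomass = survivors * W_f = 37506 * 2.32 = 87013.92 kg

87013.92 kg


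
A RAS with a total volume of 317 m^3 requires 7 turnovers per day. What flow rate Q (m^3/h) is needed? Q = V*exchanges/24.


Daily recirculation volume = 317 m^3 * 7 = 2219 m^3/day
Flow rate Q = daily volume / 24 h = 2219 / 24 = 92.4583 m^3/h

92.4583 m^3/h


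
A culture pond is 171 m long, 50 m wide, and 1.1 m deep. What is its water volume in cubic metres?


Base area = L * W = 171 * 50 = 8550 m^2
Volume = area * depth = 8550 * 1.1 = 9405 m^3

9405 m^3


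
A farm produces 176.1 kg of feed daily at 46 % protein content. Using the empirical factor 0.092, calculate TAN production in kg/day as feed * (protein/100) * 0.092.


Protein in feed = 176.1 * 46/100 = 81.006 kg/day
TAN = protein * 0.092 = 81.006 * 0.092 = 7.452552 kg/day

7.452552 kg/day


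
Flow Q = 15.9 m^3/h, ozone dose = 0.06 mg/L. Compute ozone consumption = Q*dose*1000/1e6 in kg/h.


O3 demand (mg/h) = Q * dose * 1000 = 15.9 * 0.06 * 1000 = 954 mg/h
Convert mg to kg: 954 / 1e6 = 9.54e-04 kg/h

9.54e-04 kg/h


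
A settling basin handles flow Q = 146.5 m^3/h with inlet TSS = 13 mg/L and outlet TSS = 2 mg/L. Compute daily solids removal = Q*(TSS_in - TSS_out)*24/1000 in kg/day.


Concentration drop: TSS_in - TSS_out = 13 - 2 = 11 mg/L
Hourly solids removed = Q * dTSS = 146.5 m^3/h * 11 mg/L = 1611.5 g/h  (m^3/h * mg/L = g/h)
Daily solids removed = 1611.5 * 24 = 38676 g/day
Convert g to kg: 38676 / 1000 = 38.676 kg/day

38.676 kg/day


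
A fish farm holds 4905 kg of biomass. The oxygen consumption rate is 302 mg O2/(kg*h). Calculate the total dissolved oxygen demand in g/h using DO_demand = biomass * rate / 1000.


Total O2 consumption (mg/h) = 4905 kg * 302 mg/(kg*h) = 1481310 mg/h
Convert to g/h: 1481310 / 1000 = 1481.31 g/h

1481.31 g/h


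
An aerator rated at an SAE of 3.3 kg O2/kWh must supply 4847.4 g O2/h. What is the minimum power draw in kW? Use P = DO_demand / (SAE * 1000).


SAE in g O2/kWh = 3.3 * 1000 = 3300 g/kWh
P = DO_demand / SAE_g = 4847.4 / 3300 = 1.46891 kW

1.46891 kW


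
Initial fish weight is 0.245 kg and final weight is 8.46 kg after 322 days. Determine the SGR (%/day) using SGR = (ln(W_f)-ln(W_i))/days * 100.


ln(W_f) = ln(8.46) = 2.1353492
ln(W_i) = ln(0.245) = -1.4064971
ln(W_f) - ln(W_i) = 2.1353492 - -1.4064971 = 3.5418463
SGR = 3.5418463 / 322 * 100 = 1.09995 %/day

1.09995 %/day


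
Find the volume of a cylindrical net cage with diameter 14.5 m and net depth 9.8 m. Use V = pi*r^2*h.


r = d/2 = 14.5/2 = 7.25 m
Base area = pi*r^2 = pi*7.25^2 = 165.12996 m^2
Volume = 165.12996 * 9.8 = 1618.27 m^3

1618.27 m^3


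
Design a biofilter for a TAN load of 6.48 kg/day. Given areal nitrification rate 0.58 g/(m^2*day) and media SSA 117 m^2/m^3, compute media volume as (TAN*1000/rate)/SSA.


A = 6.48*1000 / 0.58 = 11172.414 m^2
V = 11172.414 / 117 = 95.4907

95.4907 m^3


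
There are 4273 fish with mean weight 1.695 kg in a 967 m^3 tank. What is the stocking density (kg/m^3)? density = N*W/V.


Total biomass = 4273 fish * 1.695 kg = 7242.735 kg
Density = total biomass / volume = 7242.735 / 967 = 7.4899 kg/m^3

7.4899 kg/m^3


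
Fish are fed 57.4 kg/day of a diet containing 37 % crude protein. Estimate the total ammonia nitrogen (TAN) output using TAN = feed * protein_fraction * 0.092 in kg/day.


Protein in feed = 57.4 * 37/100 = 21.238 kg/day
TAN = protein * 0.092 = 21.238 * 0.092 = 1.953896 kg/day

1.953896 kg/day


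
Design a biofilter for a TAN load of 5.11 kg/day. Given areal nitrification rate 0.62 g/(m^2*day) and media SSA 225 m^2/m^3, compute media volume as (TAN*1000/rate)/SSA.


A = 5.11*1000 / 0.62 = 8241.9355 m^2
V = 8241.9355 / 225 = 36.6308

36.6308 m^3


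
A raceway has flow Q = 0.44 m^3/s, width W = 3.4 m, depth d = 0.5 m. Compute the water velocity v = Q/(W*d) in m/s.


Cross-sectional area = W * d = 3.4 * 0.5 = 1.7 m^2
Velocity = Q / A = 0.44 / 1.7 = 0.258824 m/s

0.258824 m/s


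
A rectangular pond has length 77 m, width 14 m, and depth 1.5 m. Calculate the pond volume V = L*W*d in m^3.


Base area = L * W = 77 * 14 = 1078 m^2
Volume = area * depth = 1078 * 1.5 = 1617 m^3

1617 m^3


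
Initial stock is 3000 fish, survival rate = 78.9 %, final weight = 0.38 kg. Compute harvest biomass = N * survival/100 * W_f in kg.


Survivors = 3000 * 78.9/100 = 2367 fish
Harvest biomass = survivors * W_f = 2367 * 0.38 = 899.46 kg

899.46 kg


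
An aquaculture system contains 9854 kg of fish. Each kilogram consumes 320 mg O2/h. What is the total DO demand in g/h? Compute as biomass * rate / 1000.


Total O2 consumption (mg/h) = 9854 kg * 320 mg/(kg*h) = 3153280 mg/h
Convert to g/h: 3153280 / 1000 = 3153.28 g/h

3153.28 g/h


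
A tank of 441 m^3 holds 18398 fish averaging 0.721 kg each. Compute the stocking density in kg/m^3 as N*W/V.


Total biomass = 18398 fish * 0.721 kg = 13264.958 kg
Density = total biomass / volume = 13264.958 / 441 = 30.0793 kg/m^3

30.0793 kg/m^3


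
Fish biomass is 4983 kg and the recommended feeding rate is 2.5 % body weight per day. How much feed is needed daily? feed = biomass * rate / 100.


Feeding rate fraction = 2.5% / 100 = 0.025
Daily feed = 4983 kg * 0.025 = 124.575 kg/day

124.575 kg/day


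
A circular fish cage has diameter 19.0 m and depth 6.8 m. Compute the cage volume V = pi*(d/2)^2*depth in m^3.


r = d/2 = 19.0/2 = 9.5 m
Base area = pi*r^2 = pi*9.5^2 = 283.52874 m^2
Volume = 283.52874 * 6.8 = 1928 m^3

1928 m^3


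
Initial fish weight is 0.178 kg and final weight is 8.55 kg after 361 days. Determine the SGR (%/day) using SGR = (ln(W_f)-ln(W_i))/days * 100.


ln(W_f) = ln(8.55) = 2.1459313
ln(W_i) = ln(0.178) = -1.7259717
ln(W_f) - ln(W_i) = 2.1459313 - -1.7259717 = 3.871903
SGR = 3.871903 / 361 * 100 = 1.07255 %/day

1.07255 %/day


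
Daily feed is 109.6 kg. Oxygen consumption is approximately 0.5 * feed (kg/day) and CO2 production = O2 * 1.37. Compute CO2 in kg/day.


O2 = 109.6 * 0.5 = 54.8
CO2 = 54.8 * 1.37 = 75.076

75.076 kg/day


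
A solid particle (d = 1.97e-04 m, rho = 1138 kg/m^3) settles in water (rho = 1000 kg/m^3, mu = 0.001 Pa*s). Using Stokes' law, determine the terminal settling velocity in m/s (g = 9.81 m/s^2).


Density difference: rho_p - rho_f = 1138 - 1000 = 138 kg/m^3
d^2 = (1.97e-04)^2 = 3.8809e-08 m^2
Numerator = (rho_p - rho_f) * g * d^2 = 138 * 9.81 * 3.8809e-08 = 5.2538848e-05
Denominator = 18 * mu = 18 * 0.001 = 0.018
v_s = 5.2538848e-05 / 0.018 = 0.00291882 m/s
Check: Re = rho_f * v_s * d / mu = 1000 * 0.00291882 * 1.97e-04 / 0.001 = 0.575 < 1, so Stokes' law applies.

0.00291882 m/s


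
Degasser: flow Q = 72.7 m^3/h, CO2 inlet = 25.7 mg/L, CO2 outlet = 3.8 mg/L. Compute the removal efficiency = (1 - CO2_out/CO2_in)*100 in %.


CO2_out / CO2_in = 3.8 / 25.7 = 0.14785992
Fraction remaining = 0.14785992
efficiency = (1 - 0.14785992) * 100 = 85.214 %

85.214 %


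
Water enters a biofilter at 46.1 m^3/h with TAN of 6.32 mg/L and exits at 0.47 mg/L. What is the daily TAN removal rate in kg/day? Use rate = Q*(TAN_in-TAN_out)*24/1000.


Concentration drop: TAN_in - TAN_out = 6.32 - 0.47 = 5.85 mg/L
Hourly TAN removed = Q * dTAN = 46.1 m^3/h * 5.85 mg/L = 269.685 g/h  (m^3/h * mg/L = g/h)
Daily TAN removed = 269.685 * 24 = 6472.44 g/day
Convert to kg/day: 6472.44 / 1000 = 6.47244 kg/day

6.47244 kg/day


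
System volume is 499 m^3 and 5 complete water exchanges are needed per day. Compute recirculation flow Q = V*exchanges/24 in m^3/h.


Daily recirculation volume = 499 m^3 * 5 = 2495 m^3/day
Flow rate Q = daily volume / 24 h = 2495 / 24 = 103.958 m^3/h

103.958 m^3/h


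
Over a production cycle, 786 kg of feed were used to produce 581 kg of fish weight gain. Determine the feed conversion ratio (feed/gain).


FCR = feed consumed / weight gained
FCR = 786 kg / 581 kg = 1.35284

1.35284


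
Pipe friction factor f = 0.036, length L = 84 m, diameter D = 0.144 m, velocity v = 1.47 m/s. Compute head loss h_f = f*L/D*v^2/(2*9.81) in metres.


v^2 = 1.47^2 = 2.1609 m^2/s^2
L/D = 84/0.144 = 583.33333
h_f = f*(L/D)*v^2/(2g) = 0.036 * 583.33333 * 2.1609 / 19.62 = 2.31289 m

2.31289 m


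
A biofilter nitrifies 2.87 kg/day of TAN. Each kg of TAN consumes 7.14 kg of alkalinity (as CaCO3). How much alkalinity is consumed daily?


Alkalinity factor: 7.14 kg CaCO3 consumed per kg TAN nitrified
alk = 2.87 kg TAN * 7.14 = 20.4918 kg CaCO3/day

20.4918 kg CaCO3/day


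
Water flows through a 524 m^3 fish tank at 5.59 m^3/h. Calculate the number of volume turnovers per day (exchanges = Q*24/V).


Daily flow volume = 5.59 m^3/h * 24 h = 134.16 m^3/day
Exchanges = daily flow / tank volume = 134.16 / 524 = 0.256031 exchanges/day

0.256031 exchanges/day


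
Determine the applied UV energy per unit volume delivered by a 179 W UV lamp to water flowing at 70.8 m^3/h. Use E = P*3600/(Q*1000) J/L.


Energy delivered per hour = 179 W * 3600 s = 644400 J/h
Volume treated per hour = 70.8 m^3/h * 1000 = 70800 L/h
dose = 644400 / 70800 = 9.10169 J/L

9.10169 J/L


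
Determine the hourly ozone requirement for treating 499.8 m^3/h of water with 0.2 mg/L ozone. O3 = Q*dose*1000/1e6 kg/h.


O3 demand (mg/h) = Q * dose * 1000 = 499.8 * 0.2 * 1000 = 99960 mg/h
Convert mg to kg: 99960 / 1e6 = 0.09996 kg/h

0.09996 kg/h


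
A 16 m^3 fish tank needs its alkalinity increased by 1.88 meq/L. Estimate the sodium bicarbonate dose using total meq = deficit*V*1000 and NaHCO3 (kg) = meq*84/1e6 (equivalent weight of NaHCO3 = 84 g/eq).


Tank volume in L = 16 m^3 * 1000 = 16000 L
Total meq required = 1.88 meq/L * 16000 L = 30080 meq
NaHCO3 mass = 30080 meq * 84 mg/meq / 1e6 = 2.52672 kg

2.52672 kg


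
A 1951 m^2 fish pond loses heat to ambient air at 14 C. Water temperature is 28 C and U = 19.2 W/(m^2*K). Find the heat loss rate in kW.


Temperature difference dT = 28 - 14 = 14 K
Heat loss (W) = U * A * dT = 19.2 * 1951 * 14 = 524428.8 W
Convert to kW: 524428.8 / 1000 = 524.4288 kW

524.4288 kW


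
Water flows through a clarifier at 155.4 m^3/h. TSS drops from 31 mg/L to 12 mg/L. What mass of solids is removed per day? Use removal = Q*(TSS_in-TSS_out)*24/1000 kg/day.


Concentration drop: TSS_in - TSS_out = 31 - 12 = 19 mg/L
Hourly solids removed = Q * dTSS = 155.4 m^3/h * 19 mg/L = 2952.6 g/h  (m^3/h * mg/L = g/h)
Daily solids removed = 2952.6 * 24 = 70862.4 g/day
Convert g to kg: 70862.4 / 1000 = 70.8624 kg/day

70.8624 kg/day


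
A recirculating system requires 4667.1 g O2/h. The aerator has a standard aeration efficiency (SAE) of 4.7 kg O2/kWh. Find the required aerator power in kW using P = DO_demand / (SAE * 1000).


SAE in g O2/kWh = 4.7 * 1000 = 4700 g/kWh
P = DO_demand / SAE_g = 4667.1 / 4700 = 0.993 kW

0.993 kW


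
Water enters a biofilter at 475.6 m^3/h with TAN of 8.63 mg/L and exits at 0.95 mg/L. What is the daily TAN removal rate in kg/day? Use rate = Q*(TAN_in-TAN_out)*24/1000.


Concentration drop: TAN_in - TAN_out = 8.63 - 0.95 = 7.68 mg/L
Hourly TAN removed = Q * dTAN = 475.6 m^3/h * 7.68 mg/L = 3652.608 g/h  (m^3/h * mg/L = g/h)
Daily TAN removed = 3652.608 * 24 = 87662.592 g/day
Convert to kg/day: 87662.592 / 1000 = 87.662592 kg/day

87.662592 kg/day


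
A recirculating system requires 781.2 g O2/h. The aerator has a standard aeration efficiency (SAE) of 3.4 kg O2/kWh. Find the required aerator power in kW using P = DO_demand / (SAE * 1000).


SAE in g O2/kWh = 3.4 * 1000 = 3400 g/kWh
P = DO_demand / SAE_g = 781.2 / 3400 = 0.229765 kW

0.229765 kW


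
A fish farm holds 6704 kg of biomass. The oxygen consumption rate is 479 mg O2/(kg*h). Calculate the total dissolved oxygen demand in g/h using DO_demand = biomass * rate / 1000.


Total O2 consumption (mg/h) = 6704 kg * 479 mg/(kg*h) = 3211216 mg/h
Convert to g/h: 3211216 / 1000 = 3211.216 g/h

3211.216 g/h


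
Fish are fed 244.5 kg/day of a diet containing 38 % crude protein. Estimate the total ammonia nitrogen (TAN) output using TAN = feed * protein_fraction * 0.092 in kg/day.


Protein in feed = 244.5 * 38/100 = 92.91 kg/day
TAN = protein * 0.092 = 92.91 * 0.092 = 8.54772 kg/day

8.54772 kg/day


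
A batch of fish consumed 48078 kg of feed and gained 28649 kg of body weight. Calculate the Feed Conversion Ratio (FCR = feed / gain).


FCR = feed consumed / weight gained
FCR = 48078 kg / 28649 kg = 1.67817

1.67817


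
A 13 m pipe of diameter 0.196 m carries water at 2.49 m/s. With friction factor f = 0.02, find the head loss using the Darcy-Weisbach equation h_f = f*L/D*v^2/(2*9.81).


v^2 = 2.49^2 = 6.2001 m^2/s^2
L/D = 13/0.196 = 66.326531
h_f = f*(L/D)*v^2/(2g) = 0.02 * 66.326531 * 6.2001 / 19.62 = 0.419196 m

0.419196 m


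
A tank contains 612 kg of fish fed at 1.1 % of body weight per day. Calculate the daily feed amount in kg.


Feeding rate fraction = 1.1% / 100 = 0.011
Daily feed = 612 kg * 0.011 = 6.732 kg/day

6.732 kg/day


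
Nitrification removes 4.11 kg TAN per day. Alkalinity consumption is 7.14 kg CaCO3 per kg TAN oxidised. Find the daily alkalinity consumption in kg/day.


Alkalinity factor: 7.14 kg CaCO3 consumed per kg TAN nitrified
alk = 4.11 kg TAN * 7.14 = 29.3454 kg CaCO3/day

29.3454 kg CaCO3/day


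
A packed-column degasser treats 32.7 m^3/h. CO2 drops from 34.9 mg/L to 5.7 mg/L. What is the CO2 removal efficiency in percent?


CO2_out / CO2_in = 5.7 / 34.9 = 0.16332378
Fraction remaining = 0.16332378
efficiency = (1 - 0.16332378) * 100 = 83.6676 %

83.6676 %


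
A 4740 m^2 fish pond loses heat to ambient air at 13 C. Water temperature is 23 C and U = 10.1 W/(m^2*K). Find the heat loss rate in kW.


Temperature difference dT = 23 - 13 = 10 K
Heat loss (W) = U * A * dT = 10.1 * 4740 * 10 = 478740 W
Convert to kW: 478740 / 1000 = 478.74 kW

478.74 kW


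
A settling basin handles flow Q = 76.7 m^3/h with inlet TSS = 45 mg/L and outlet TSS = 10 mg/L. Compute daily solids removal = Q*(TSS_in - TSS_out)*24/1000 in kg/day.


Concentration drop: TSS_in - TSS_out = 45 - 10 = 35 mg/L
Hourly solids removed = Q * dTSS = 76.7 m^3/h * 35 mg/L = 2684.5 g/h  (m^3/h * mg/L = g/h)
Daily solids removed = 2684.5 * 24 = 64428 g/day
Convert g to kg: 64428 / 1000 = 64.428 kg/day

64.428 kg/day


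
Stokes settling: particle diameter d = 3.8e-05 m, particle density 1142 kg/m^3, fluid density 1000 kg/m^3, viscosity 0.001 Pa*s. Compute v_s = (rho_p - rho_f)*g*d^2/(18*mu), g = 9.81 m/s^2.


Density difference: rho_p - rho_f = 1142 - 1000 = 142 kg/m^3
d^2 = (3.8e-05)^2 = 1.444e-09 m^2
Numerator = (rho_p - rho_f) * g * d^2 = 142 * 9.81 * 1.444e-09 = 2.0115209e-06
Denominator = 18 * mu = 18 * 0.001 = 0.018
v_s = 2.0115209e-06 / 0.018 = 1.11751e-04 m/s
Check: Re = rho_f * v_s * d / mu = 1000 * 1.11751e-04 * 3.8e-05 / 0.001 = 0.00425 < 1, so Stokes' law applies.

1.11751e-04 m/s


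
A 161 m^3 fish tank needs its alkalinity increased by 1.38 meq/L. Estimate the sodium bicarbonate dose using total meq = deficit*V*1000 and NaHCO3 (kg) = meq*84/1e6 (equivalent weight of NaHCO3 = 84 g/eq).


Tank volume in L = 161 m^3 * 1000 = 161000 L
Total meq required = 1.38 meq/L * 161000 L = 222180 meq
NaHCO3 mass = 222180 meq * 84 mg/meq / 1e6 = 18.6631 kg

18.6631 kg


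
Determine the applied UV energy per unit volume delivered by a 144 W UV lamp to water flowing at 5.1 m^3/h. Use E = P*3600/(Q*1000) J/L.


Energy delivered per hour = 144 W * 3600 s = 518400 J/h
Volume treated per hour = 5.1 m^3/h * 1000 = 5100 L/h
dose = 518400 / 5100 = 101.647 J/L

101.647 J/L


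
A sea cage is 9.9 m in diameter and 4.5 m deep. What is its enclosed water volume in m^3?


r = d/2 = 9.9/2 = 4.95 m
Base area = pi*r^2 = pi*4.95^2 = 76.976874 m^2
Volume = 76.976874 * 4.5 = 346.396 m^3

346.396 m^3


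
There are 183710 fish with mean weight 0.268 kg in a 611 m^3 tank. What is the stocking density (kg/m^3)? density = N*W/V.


Total biomass = 183710 fish * 0.268 kg = 49234.28 kg
Density = total biomass / volume = 49234.28 / 611 = 80.5798 kg/m^3

80.5798 kg/m^3


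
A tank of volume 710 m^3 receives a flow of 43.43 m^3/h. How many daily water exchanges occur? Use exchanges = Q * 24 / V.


Daily flow volume = 43.43 m^3/h * 24 h = 1042.32 m^3/day
Exchanges = daily flow / tank volume = 1042.32 / 710 = 1.46806 exchanges/day

1.46806 exchanges/day


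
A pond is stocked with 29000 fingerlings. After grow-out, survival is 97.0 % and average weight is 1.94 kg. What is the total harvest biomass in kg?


Survivors = 29000 * 97.0/100 = 28130 fish
Harvest biomass = survivors * W_f = 28130 * 1.94 = 54572.2 kg

54572.2 kg


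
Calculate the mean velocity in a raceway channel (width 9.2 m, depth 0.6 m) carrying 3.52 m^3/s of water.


Cross-sectional area = W * d = 9.2 * 0.6 = 5.52 m^2
Velocity = Q / A = 3.52 / 5.52 = 0.637681 m/s

0.637681 m/s


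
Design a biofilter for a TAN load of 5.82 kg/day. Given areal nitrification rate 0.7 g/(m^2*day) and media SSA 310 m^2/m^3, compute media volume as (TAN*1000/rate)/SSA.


A = 5.82*1000 / 0.7 = 8314.2857 m^2
V = 8314.2857 / 310 = 26.8203

26.8203 m^3


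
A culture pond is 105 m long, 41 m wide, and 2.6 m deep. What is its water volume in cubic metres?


Base area = L * W = 105 * 41 = 4305 m^2
Volume = area * depth = 4305 * 2.6 = 11193 m^3

11193 m^3


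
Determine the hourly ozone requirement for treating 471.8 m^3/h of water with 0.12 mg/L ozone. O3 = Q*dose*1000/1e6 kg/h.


O3 demand (mg/h) = Q * dose * 1000 = 471.8 * 0.12 * 1000 = 56616 mg/h
Convert mg to kg: 56616 / 1e6 = 0.056616 kg/h

0.056616 kg/h


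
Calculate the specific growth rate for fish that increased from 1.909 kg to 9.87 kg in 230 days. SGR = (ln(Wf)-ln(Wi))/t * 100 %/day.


ln(W_f) = ln(9.87) = 2.2894999
ln(W_i) = ln(1.909) = 0.64657954
ln(W_f) - ln(W_i) = 2.2894999 - 0.64657954 = 1.6429204
SGR = 1.6429204 / 230 * 100 = 0.714313 %/day

0.714313 %/day


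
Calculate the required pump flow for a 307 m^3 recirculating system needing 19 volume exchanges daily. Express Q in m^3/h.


Daily recirculation volume = 307 m^3 * 19 = 5833 m^3/day
Flow rate Q = daily volume / 24 h = 5833 / 24 = 243.042 m^3/h

243.042 m^3/h


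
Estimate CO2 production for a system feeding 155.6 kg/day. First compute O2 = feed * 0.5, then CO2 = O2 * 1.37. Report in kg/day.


O2 = 155.6 * 0.5 = 77.8
CO2 = 77.8 * 1.37 = 106.586

106.586 kg/day


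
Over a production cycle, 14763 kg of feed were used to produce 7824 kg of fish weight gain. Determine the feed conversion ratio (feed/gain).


FCR = feed consumed / weight gained
FCR = 14763 kg / 7824 kg = 1.88689

1.88689


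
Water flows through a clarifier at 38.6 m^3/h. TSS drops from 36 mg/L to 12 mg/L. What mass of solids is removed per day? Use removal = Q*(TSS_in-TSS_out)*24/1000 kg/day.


Concentration drop: TSS_in - TSS_out = 36 - 12 = 24 mg/L
Hourly solids removed = Q * dTSS = 38.6 m^3/h * 24 mg/L = 926.4 g/h  (m^3/h * mg/L = g/h)
Daily solids removed = 926.4 * 24 = 22233.6 g/day
Convert g to kg: 22233.6 / 1000 = 22.2336 kg/day

22.2336 kg/day


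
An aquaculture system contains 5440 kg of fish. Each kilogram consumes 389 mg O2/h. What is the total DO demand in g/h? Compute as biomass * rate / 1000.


Total O2 consumption (mg/h) = 5440 kg * 389 mg/(kg*h) = 2116160 mg/h
Convert to g/h: 2116160 / 1000 = 2116.16 g/h

2116.16 g/h


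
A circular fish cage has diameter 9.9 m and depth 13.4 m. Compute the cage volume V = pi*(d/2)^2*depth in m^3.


r = d/2 = 9.9/2 = 4.95 m
Base area = pi*r^2 = pi*4.95^2 = 76.976874 m^2
Volume = 76.976874 * 13.4 = 1031.49 m^3

1031.49 m^3


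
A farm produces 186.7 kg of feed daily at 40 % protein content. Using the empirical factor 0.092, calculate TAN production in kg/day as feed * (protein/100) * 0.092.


Protein in feed = 186.7 * 40/100 = 74.68 kg/day
TAN = protein * 0.092 = 74.68 * 0.092 = 6.87056 kg/day

6.87056 kg/day


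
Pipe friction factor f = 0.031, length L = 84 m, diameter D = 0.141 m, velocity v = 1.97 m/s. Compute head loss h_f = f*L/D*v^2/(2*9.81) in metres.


v^2 = 1.97^2 = 3.8809 m^2/s^2
L/D = 84/0.141 = 595.74468
h_f = f*(L/D)*v^2/(2g) = 0.031 * 595.74468 * 3.8809 / 19.62 = 3.65305 m

3.65305 m


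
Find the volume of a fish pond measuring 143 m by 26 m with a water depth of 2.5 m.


Base area = L * W = 143 * 26 = 3718 m^2
Volume = area * depth = 3718 * 2.5 = 9295 m^3

9295 m^3


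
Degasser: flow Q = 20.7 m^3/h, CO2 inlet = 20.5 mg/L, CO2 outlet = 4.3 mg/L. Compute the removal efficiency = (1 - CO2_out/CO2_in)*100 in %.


CO2_out / CO2_in = 4.3 / 20.5 = 0.2097561
Fraction remaining = 0.2097561
efficiency = (1 - 0.2097561) * 100 = 79.0244 %

79.0244 %


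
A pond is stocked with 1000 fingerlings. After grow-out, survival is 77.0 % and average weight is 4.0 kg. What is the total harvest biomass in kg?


Survivors = 1000 * 77.0/100 = 770 fish
Harvest biomass = survivors * W_f = 770 * 4.0 = 3080 kg

3080 kg


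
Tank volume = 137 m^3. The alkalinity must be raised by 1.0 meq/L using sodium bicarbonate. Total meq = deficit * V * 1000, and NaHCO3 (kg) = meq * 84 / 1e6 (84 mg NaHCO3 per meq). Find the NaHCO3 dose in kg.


Tank volume in L = 137 m^3 * 1000 = 137000 L
Total meq required = 1.0 meq/L * 137000 L = 137000 meq
NaHCO3 mass = 137000 meq * 84 mg/meq / 1e6 = 11.508 kg

11.508 kg


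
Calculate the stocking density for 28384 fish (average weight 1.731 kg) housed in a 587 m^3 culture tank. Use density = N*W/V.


Total biomass = 28384 fish * 1.731 kg = 49132.704 kg
Density = total biomass / volume = 49132.704 / 587 = 83.7014 kg/m^3

83.7014 kg/m^3


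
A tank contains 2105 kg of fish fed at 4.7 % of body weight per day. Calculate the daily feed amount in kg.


Feeding rate fraction = 4.7% / 100 = 0.047
Daily feed = 2105 kg * 0.047 = 98.935 kg/day

98.935 kg/day


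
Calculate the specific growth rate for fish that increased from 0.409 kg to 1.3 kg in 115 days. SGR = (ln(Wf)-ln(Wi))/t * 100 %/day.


ln(W_f) = ln(1.3) = 0.26236426
ln(W_i) = ln(0.409) = -0.89404012
ln(W_f) - ln(W_i) = 0.26236426 - -0.89404012 = 1.1564044
SGR = 1.1564044 / 115 * 100 = 1.00557 %/day

1.00557 %/day


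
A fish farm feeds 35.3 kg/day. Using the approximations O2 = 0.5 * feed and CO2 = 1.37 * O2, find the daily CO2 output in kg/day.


O2 = 35.3 * 0.5 = 17.65
CO2 = 17.65 * 1.37 = 24.1805

24.1805 kg/day


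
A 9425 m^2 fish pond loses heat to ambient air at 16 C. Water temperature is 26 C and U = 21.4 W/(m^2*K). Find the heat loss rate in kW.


Temperature difference dT = 26 - 16 = 10 K
Heat loss (W) = U * A * dT = 21.4 * 9425 * 10 = 2016950 W
Convert to kW: 2016950 / 1000 = 2016.95 kW

2016.95 kW


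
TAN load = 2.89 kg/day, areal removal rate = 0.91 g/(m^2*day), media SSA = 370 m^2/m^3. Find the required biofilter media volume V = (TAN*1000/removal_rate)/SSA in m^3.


A = 2.89*1000 / 0.91 = 3175.8242 m^2
V = 3175.8242 / 370 = 8.58331

8.58331 m^3


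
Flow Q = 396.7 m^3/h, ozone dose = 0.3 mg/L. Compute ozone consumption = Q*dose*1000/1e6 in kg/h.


O3 demand (mg/h) = Q * dose * 1000 = 396.7 * 0.3 * 1000 = 119010 mg/h
Convert mg to kg: 119010 / 1e6 = 0.11901 kg/h

0.11901 kg/h


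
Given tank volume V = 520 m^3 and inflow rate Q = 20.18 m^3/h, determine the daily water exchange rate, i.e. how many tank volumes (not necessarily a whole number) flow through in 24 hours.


Daily flow volume = 20.18 m^3/h * 24 h = 484.32 m^3/day
Exchanges = daily flow / tank volume = 484.32 / 520 = 0.931385 exchanges/day

0.931385 exchanges/day


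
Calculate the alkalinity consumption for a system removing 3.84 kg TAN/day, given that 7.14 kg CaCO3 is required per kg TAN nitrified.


Alkalinity factor: 7.14 kg CaCO3 consumed per kg TAN nitrified
alk = 3.84 kg TAN * 7.14 = 27.4176 kg CaCO3/day

27.4176 kg CaCO3/day


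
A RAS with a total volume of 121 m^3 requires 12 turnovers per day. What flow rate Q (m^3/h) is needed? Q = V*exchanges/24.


Daily recirculation volume = 121 m^3 * 12 = 1452 m^3/day
Flow rate Q = daily volume / 24 h = 1452 / 24 = 60.5 m^3/h

60.5 m^3/h


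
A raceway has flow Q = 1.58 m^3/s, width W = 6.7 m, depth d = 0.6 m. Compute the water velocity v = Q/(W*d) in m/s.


Cross-sectional area = W * d = 6.7 * 0.6 = 4.02 m^2
Velocity = Q / A = 1.58 / 4.02 = 0.393035 m/s

0.393035 m/s


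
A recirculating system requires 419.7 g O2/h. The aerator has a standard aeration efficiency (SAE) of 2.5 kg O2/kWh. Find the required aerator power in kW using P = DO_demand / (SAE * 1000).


SAE in g O2/kWh = 2.5 * 1000 = 2500 g/kWh
P = DO_demand / SAE_g = 419.7 / 2500 = 0.16788 kW

0.16788 kW


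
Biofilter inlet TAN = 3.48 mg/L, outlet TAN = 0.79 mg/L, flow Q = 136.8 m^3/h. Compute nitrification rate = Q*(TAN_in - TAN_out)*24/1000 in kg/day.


Concentration drop: TAN_in - TAN_out = 3.48 - 0.79 = 2.69 mg/L
Hourly TAN removed = Q * dTAN = 136.8 m^3/h * 2.69 mg/L = 367.992 g/h  (m^3/h * mg/L = g/h)
Daily TAN removed = 367.992 * 24 = 8831.808 g/day
Convert to kg/day: 8831.808 / 1000 = 8.831808 kg/day

8.831808 kg/day


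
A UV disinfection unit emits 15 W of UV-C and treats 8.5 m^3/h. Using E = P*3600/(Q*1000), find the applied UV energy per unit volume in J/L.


Energy delivered per hour = 15 W * 3600 s = 54000 J/h
Volume treated per hour = 8.5 m^3/h * 1000 = 8500 L/h
dose = 54000 / 8500 = 6.35294 J/L

6.35294 J/L


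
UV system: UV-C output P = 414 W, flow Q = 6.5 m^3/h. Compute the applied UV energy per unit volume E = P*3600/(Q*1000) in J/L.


Energy delivered per hour = 414 W * 3600 s = 1490400 J/h
Volume treated per hour = 6.5 m^3/h * 1000 = 6500 L/h
dose = 1490400 / 6500 = 229.292 J/L

229.292 J/L


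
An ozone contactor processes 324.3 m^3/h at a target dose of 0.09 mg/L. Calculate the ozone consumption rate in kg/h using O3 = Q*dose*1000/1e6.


O3 demand (mg/h) = Q * dose * 1000 = 324.3 * 0.09 * 1000 = 29187 mg/h
Convert mg to kg: 29187 / 1e6 = 0.029187 kg/h

0.029187 kg/h


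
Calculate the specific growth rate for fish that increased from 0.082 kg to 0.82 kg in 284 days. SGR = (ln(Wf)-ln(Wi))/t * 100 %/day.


ln(W_f) = ln(0.82) = -0.19845094
ln(W_i) = ln(0.082) = -2.501036
ln(W_f) - ln(W_i) = -0.19845094 - -2.501036 = 2.3025851
SGR = 2.3025851 / 284 * 100 = 0.810769 %/day

0.810769 %/day


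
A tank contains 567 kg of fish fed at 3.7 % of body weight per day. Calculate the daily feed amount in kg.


Feeding rate fraction = 3.7% / 100 = 0.037
Daily feed = 567 kg * 0.037 = 20.979 kg/day

20.979 kg/day


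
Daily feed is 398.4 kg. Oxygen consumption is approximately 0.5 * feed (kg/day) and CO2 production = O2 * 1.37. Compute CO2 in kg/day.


O2 = 398.4 * 0.5 = 199.2
CO2 = 199.2 * 1.37 = 272.904

272.904 kg/day


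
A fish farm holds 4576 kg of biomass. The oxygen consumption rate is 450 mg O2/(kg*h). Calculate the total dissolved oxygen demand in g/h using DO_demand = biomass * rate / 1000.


Total O2 consumption (mg/h) = 4576 kg * 450 mg/(kg*h) = 2059200 mg/h
Convert to g/h: 2059200 / 1000 = 2059.2 g/h

2059.2 g/h


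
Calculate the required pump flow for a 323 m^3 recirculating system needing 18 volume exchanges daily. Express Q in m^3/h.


Daily recirculation volume = 323 m^3 * 18 = 5814 m^3/day
Flow rate Q = daily volume / 24 h = 5814 / 24 = 242.25 m^3/h

242.25 m^3/h


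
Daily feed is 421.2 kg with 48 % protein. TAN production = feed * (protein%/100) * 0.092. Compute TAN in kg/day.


Protein in feed = 421.2 * 48/100 = 202.176 kg/day
TAN = protein * 0.092 = 202.176 * 0.092 = 18.600192 kg/day

18.600192 kg/day


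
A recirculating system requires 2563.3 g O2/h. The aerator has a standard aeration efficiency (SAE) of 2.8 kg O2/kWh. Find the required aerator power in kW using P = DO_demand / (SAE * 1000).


SAE in g O2/kWh = 2.8 * 1000 = 2800 g/kWh
P = DO_demand / SAE_g = 2563.3 / 2800 = 0.915464 kW

0.915464 kW


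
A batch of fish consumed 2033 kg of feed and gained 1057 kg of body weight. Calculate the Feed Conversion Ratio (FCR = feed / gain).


FCR = feed consumed / weight gained
FCR = 2033 kg / 1057 kg = 1.92337

1.92337


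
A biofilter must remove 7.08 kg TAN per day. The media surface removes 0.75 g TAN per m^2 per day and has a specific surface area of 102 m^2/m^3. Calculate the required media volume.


A = 7.08*1000 / 0.75 = 9440 m^2
V = 9440 / 102 = 92.549

92.549 m^3


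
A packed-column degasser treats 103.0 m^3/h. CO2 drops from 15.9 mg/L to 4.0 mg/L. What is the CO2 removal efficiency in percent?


CO2_out / CO2_in = 4.0 / 15.9 = 0.25157233
Fraction remaining = 0.25157233
efficiency = (1 - 0.25157233) * 100 = 74.8428 %

74.8428 %


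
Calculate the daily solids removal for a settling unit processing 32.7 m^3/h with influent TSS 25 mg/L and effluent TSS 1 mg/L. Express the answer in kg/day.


Concentration drop: TSS_in - TSS_out = 25 - 1 = 24 mg/L
Hourly solids removed = Q * dTSS = 32.7 m^3/h * 24 mg/L = 784.8 g/h  (m^3/h * mg/L = g/h)
Daily solids removed = 784.8 * 24 = 18835.2 g/day
Convert g to kg: 18835.2 / 1000 = 18.8352 kg/day

18.8352 kg/day


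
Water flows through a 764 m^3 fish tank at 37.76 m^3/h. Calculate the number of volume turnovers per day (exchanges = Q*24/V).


Daily flow volume = 37.76 m^3/h * 24 h = 906.24 m^3/day
Exchanges = daily flow / tank volume = 906.24 / 764 = 1.18618 exchanges/day

1.18618 exchanges/day


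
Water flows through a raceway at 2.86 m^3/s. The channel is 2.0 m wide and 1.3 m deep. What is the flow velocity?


Cross-sectional area = W * d = 2.0 * 1.3 = 2.6 m^2
Velocity = Q / A = 2.86 / 2.6 = 1.1 m/s

1.1 m/s


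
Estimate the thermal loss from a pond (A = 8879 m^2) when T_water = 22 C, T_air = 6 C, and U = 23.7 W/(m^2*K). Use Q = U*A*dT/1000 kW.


Temperature difference dT = 22 - 6 = 16 K
Heat loss (W) = U * A * dT = 23.7 * 8879 * 16 = 3366916.8 W
Convert to kW: 3366916.8 / 1000 = 3366.9168 kW

3366.9168 kW


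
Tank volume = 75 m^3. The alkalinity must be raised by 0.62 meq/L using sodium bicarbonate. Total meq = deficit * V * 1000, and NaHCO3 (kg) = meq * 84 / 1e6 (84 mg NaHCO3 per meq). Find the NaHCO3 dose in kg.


Tank volume in L = 75 m^3 * 1000 = 75000 L
Total meq required = 0.62 meq/L * 75000 L = 46500 meq
NaHCO3 mass = 46500 meq * 84 mg/meq / 1e6 = 3.906 kg

3.906 kg


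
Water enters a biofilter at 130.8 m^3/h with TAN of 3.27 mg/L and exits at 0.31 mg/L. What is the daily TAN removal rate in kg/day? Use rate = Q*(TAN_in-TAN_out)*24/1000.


Concentration drop: TAN_in - TAN_out = 3.27 - 0.31 = 2.96 mg/L
Hourly TAN removed = Q * dTAN = 130.8 m^3/h * 2.96 mg/L = 387.168 g/h  (m^3/h * mg/L = g/h)
Daily TAN removed = 387.168 * 24 = 9292.032 g/day
Convert to kg/day: 9292.032 / 1000 = 9.292032 kg/day

9.292032 kg/day


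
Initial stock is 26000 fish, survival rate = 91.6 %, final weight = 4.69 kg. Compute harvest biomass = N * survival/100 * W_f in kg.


Survivors = 26000 * 91.6/100 = 23816 fish
Harvest biomass = survivors * W_f = 23816 * 4.69 = 111697.04 kg

111697.04 kg


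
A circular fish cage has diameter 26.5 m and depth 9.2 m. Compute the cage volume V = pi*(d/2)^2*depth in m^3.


r = d/2 = 26.5/2 = 13.25 m
Base area = pi*r^2 = pi*13.25^2 = 551.54586 m^2
Volume = 551.54586 * 9.2 = 5074.22 m^3

5074.22 m^3


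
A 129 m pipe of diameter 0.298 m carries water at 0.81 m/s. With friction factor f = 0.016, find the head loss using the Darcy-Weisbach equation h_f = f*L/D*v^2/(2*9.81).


v^2 = 0.81^2 = 0.6561 m^2/s^2
L/D = 129/0.298 = 432.88591
h_f = f*(L/D)*v^2/(2g) = 0.016 * 432.88591 * 0.6561 / 19.62 = 0.231614 m

0.231614 m


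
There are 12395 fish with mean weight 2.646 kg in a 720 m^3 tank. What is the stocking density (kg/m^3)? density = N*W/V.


Total biomass = 12395 fish * 2.646 kg = 32797.17 kg
Density = total biomass / volume = 32797.17 / 720 = 45.5516 kg/m^3

45.5516 kg/m^3


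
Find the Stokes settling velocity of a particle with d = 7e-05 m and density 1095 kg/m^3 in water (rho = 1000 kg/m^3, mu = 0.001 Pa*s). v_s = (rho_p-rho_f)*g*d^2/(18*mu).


Density difference: rho_p - rho_f = 1095 - 1000 = 95 kg/m^3
d^2 = (7e-05)^2 = 4.9e-09 m^2
Numerator = (rho_p - rho_f) * g * d^2 = 95 * 9.81 * 4.9e-09 = 4.566555e-06
Denominator = 18 * mu = 18 * 0.001 = 0.018
v_s = 4.566555e-06 / 0.018 = 2.53697e-04 m/s
Check: Re = rho_f * v_s * d / mu = 1000 * 2.53697e-04 * 7e-05 / 0.001 = 0.0178 < 1, so Stokes' law applies.

2.53697e-04 m/s


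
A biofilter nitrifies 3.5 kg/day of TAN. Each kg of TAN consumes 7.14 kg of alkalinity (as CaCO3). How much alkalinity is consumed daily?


Alkalinity factor: 7.14 kg CaCO3 consumed per kg TAN nitrified
alk = 3.5 kg TAN * 7.14 = 24.99 kg CaCO3/day

24.99 kg CaCO3/day


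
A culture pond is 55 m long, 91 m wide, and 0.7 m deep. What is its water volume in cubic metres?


Base area = L * W = 55 * 91 = 5005 m^2
Volume = area * depth = 5005 * 0.7 = 3503.5 m^3

3503.5 m^3


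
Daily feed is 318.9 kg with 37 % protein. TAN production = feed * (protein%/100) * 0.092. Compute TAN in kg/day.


Protein in feed = 318.9 * 37/100 = 117.993 kg/day
TAN = protein * 0.092 = 117.993 * 0.092 = 10.855356 kg/day

10.855356 kg/day


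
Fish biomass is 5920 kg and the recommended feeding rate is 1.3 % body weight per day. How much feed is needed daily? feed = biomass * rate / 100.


Feeding rate fraction = 1.3% / 100 = 0.013
Daily feed = 5920 kg * 0.013 = 76.96 kg/day

76.96 kg/day


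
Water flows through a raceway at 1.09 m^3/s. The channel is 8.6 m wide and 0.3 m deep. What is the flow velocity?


Cross-sectional area = W * d = 8.6 * 0.3 = 2.58 m^2
Velocity = Q / A = 1.09 / 2.58 = 0.422481 m/s

0.422481 m/s


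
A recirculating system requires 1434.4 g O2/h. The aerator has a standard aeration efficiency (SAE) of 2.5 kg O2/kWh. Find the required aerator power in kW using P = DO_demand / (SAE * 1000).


SAE in g O2/kWh = 2.5 * 1000 = 2500 g/kWh
P = DO_demand / SAE_g = 1434.4 / 2500 = 0.57376 kW

0.57376 kW


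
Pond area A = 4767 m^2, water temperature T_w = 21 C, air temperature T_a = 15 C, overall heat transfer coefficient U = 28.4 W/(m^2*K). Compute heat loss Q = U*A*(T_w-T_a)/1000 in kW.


Temperature difference dT = 21 - 15 = 6 K
Heat loss (W) = U * A * dT = 28.4 * 4767 * 6 = 812296.8 W
Convert to kW: 812296.8 / 1000 = 812.2968 kW

812.2968 kW


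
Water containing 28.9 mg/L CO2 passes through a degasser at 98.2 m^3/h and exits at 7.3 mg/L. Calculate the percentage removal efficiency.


CO2_out / CO2_in = 7.3 / 28.9 = 0.25259516
Fraction remaining = 0.25259516
efficiency = (1 - 0.25259516) * 100 = 74.7405 %

74.7405 %


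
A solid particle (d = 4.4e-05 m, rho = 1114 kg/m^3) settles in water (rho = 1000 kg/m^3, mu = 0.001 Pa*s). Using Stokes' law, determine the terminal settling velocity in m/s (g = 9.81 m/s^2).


Density difference: rho_p - rho_f = 1114 - 1000 = 114 kg/m^3
d^2 = (4.4e-05)^2 = 1.936e-09 m^2
Numerator = (rho_p - rho_f) * g * d^2 = 114 * 9.81 * 1.936e-09 = 2.1651062e-06
Denominator = 18 * mu = 18 * 0.001 = 0.018
v_s = 2.1651062e-06 / 0.018 = 1.20284e-04 m/s
Check: Re = rho_f * v_s * d / mu = 1000 * 1.20284e-04 * 4.4e-05 / 0.001 = 0.00529 < 1, so Stokes' law applies.

1.20284e-04 m/s


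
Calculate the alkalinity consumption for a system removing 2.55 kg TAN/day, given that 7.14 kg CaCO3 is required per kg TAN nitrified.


Alkalinity factor: 7.14 kg CaCO3 consumed per kg TAN nitrified
alk = 2.55 kg TAN * 7.14 = 18.207 kg CaCO3/day

18.207 kg CaCO3/day


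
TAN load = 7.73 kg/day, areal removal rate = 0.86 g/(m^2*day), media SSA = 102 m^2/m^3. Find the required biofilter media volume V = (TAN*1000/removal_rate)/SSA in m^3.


A = 7.73*1000 / 0.86 = 8988.3721 m^2
V = 8988.3721 / 102 = 88.1213

88.1213 m^3


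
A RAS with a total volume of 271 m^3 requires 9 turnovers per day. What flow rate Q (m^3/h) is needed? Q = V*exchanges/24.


Daily recirculation volume = 271 m^3 * 9 = 2439 m^3/day
Flow rate Q = daily volume / 24 h = 2439 / 24 = 101.625 m^3/h

101.625 m^3/h


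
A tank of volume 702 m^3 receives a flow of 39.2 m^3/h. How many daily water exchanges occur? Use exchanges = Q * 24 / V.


Daily flow volume = 39.2 m^3/h * 24 h = 940.8 m^3/day
Exchanges = daily flow / tank volume = 940.8 / 702 = 1.34017 exchanges/day

1.34017 exchanges/day


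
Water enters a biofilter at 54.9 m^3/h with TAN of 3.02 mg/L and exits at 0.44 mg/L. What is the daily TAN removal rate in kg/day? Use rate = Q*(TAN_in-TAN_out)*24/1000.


Concentration drop: TAN_in - TAN_out = 3.02 - 0.44 = 2.58 mg/L
Hourly TAN removed = Q * dTAN = 54.9 m^3/h * 2.58 mg/L = 141.642 g/h  (m^3/h * mg/L = g/h)
Daily TAN removed = 141.642 * 24 = 3399.408 g/day
Convert to kg/day: 3399.408 / 1000 = 3.399408 kg/day

3.399408 kg/day


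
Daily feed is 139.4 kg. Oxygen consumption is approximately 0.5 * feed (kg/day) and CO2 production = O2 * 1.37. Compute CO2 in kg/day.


O2 = 139.4 * 0.5 = 69.7
CO2 = 69.7 * 1.37 = 95.489

95.489 kg/day


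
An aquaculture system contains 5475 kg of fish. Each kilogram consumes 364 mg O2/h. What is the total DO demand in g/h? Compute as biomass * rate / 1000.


Total O2 consumption (mg/h) = 5475 kg * 364 mg/(kg*h) = 1992900 mg/h
Convert to g/h: 1992900 / 1000 = 1992.9 g/h

1992.9 g/h


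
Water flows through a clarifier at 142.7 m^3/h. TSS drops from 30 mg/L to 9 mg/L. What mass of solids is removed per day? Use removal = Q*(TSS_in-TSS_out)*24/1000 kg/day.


Concentration drop: TSS_in - TSS_out = 30 - 9 = 21 mg/L
Hourly solids removed = Q * dTSS = 142.7 m^3/h * 21 mg/L = 2996.7 g/h  (m^3/h * mg/L = g/h)
Daily solids removed = 2996.7 * 24 = 71920.8 g/day
Convert g to kg: 71920.8 / 1000 = 71.9208 kg/day

71.9208 kg/day


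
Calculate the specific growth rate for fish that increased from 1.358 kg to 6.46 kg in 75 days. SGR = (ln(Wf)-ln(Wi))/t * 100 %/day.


ln(W_f) = ln(6.46) = 1.8656293
ln(W_i) = ln(1.358) = 0.30601303
ln(W_f) - ln(W_i) = 1.8656293 - 0.30601303 = 1.5596163
SGR = 1.5596163 / 75 * 100 = 2.07949 %/day

2.07949 %/day


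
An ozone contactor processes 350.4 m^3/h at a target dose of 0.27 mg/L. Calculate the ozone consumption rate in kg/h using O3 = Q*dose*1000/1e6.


O3 demand (mg/h) = Q * dose * 1000 = 350.4 * 0.27 * 1000 = 94608 mg/h
Convert mg to kg: 94608 / 1e6 = 0.094608 kg/h

0.094608 kg/h


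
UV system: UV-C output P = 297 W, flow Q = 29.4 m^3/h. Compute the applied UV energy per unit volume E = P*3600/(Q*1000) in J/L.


Energy delivered per hour = 297 W * 3600 s = 1069200 J/h
Volume treated per hour = 29.4 m^3/h * 1000 = 29400 L/h
dose = 1069200 / 29400 = 36.3673 J/L

36.3673 J/L
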